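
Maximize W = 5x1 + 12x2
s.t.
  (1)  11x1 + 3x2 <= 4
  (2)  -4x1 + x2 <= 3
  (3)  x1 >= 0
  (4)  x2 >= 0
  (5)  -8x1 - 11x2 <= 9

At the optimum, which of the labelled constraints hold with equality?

(1) and (3)

Feasible corners and W = 5x1 + 12x2:
  (0, 4/3) → W = 16
  (4/11, 0) → W = 20/11
  (0, 0) → W = 0

The maximum is at (0, 4/3). Substituting into each constraint, equality holds for (1) and (3); the remaining constraints have slack.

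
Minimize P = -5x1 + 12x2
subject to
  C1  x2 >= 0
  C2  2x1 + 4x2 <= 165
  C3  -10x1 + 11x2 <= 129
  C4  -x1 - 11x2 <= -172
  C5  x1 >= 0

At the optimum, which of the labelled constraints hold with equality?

C2 and C4

Extreme points and P = -5x1 + 12x2:
  (1299/62, 954/31) → P = 16401/62
  (1127/18, 179/18) → P = -3487/18
  (43/11, 1849/121) → P = 19823/121

The minimum is at (1127/18, 179/18). Substituting into each constraint, equality holds for C2 and C4; the remaining constraints have slack.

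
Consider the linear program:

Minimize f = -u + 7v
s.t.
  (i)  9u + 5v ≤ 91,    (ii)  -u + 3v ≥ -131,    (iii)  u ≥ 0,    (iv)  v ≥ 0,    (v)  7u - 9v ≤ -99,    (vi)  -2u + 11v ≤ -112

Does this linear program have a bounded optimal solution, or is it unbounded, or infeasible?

The boundaries 9u + 5v = 91 and u = 0 meet at (0, 91/5), but that point violates -2u + 11v ≤ -112. Every candidate vertex is excluded by some other constraint, so the feasible region is empty.

infeasible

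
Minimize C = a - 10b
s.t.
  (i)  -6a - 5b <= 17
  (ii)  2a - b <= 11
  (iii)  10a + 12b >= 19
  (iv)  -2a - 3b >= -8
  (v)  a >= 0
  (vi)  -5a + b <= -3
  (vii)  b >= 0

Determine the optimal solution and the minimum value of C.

Extreme points and C = a - 10b:
  (11/14, 13/14) → C = -17/2
  (19/10, 0) → C = 19/10
  (1, 2) → C = -19
  (4, 0) → C = 4

The optimum lies where -2a - 3b = -8 and -5a + b = -3.
Solving simultaneously gives a = 1, b = 2.

a = 1, b = 2, minimum C = -19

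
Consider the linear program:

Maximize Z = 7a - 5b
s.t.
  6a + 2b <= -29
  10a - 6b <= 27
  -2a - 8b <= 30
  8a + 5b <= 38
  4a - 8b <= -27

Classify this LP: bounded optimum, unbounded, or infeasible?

Corner points and Z = 7a - 5b:
  (-221/14, 230/7) → Z = -3847/14
  (-143/28, 23/28) → Z = -279/7
  (-19/2, -11/8) → Z = -477/8
The feasible region has finitely many vertices and no improving ray; the maximum is -279/7 at (-143/28, 23/28).

bounded optimum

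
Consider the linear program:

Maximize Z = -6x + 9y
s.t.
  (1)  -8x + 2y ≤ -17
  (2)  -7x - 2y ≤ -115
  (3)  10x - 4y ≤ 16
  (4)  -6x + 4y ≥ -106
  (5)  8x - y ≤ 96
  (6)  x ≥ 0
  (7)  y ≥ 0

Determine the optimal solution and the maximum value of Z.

x = 175/8, y = 79, maximum Z = 2319/4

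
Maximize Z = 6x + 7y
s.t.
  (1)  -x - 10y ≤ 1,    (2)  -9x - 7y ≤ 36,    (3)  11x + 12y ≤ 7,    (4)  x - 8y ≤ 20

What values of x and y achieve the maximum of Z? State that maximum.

x = -481/31, y = 459/31, maximum Z = 327/31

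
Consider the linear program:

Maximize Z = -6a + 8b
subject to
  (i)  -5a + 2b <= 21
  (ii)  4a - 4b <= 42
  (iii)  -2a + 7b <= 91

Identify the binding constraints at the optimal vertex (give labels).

(i) and (iii)

Corner points and Z = -6a + 8b:
  (-14, -49/2) → Z = -112
  (35/31, 413/31) → Z = 3094/31
  (329/10, 112/5) → Z = -91/5

The maximum is at (35/31, 413/31). Substituting into each constraint, equality holds for (i) and (iii); the remaining constraints have slack.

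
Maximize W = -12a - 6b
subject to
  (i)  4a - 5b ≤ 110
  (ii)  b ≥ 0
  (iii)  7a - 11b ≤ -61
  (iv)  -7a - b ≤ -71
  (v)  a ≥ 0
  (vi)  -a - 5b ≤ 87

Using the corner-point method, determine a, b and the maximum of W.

Vertices and W = -12a - 6b:
  (505/3, 338/3) → W = -2696
  (60/7, 11) → W = -1182/7
  (0, 71) → W = -426
The feasible region is unbounded (it extends along (0, 1), (5, 4)), but W strictly decreases along every unbounded feasible direction, so there is no improving ray and the maximum is attained at a vertex.

a = 60/7, b = 11, maximum W = -1182/7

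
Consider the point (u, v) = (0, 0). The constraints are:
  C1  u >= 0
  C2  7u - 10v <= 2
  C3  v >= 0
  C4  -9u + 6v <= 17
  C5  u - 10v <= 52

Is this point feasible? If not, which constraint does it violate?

C1: 0 ≥ 0 ✓
C2: 0 ≤ 2 ✓
C3: 0 ≥ 0 ✓
C4: 0 ≤ 17 ✓
C5: 0 ≤ 52 ✓

feasible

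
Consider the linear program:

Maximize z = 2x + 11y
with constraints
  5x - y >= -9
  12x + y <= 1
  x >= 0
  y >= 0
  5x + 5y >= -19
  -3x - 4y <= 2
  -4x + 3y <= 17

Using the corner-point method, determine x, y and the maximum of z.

x = 0, y = 1, maximum z = 11

The optimum lies where 12x + y = 1 and x = 0.
Solving simultaneously gives x = 0, y = 1.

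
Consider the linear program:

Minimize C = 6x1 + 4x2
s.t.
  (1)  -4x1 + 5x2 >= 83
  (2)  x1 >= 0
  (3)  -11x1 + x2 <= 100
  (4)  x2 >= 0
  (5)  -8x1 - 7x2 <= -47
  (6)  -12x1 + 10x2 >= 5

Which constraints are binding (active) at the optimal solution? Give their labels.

(1) and (2)

Feasible corners and C = 6x1 + 4x2:
  (0, 83/5) → C = 332/5
  (161/4, 244/5) → C = 4367/10
  (0, 100) → C = 400
The feasible region is unbounded (it extends along (1, 11), (5, 6)), but C strictly increases along every unbounded feasible direction, so there is no improving ray and the minimum is attained at a vertex.

The minimum is at (0, 83/5). Substituting into each constraint, equality holds for (1) and (2); the remaining constraints have slack.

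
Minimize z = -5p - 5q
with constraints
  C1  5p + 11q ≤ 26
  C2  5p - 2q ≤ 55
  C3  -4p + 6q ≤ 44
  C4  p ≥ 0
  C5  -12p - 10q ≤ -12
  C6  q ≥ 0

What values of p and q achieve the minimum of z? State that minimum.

p = 26/5, q = 0, minimum z = -26

At the optimal vertex, 5p + 11q = 26 and q = 0.
Solving simultaneously gives p = 26/5, q = 0.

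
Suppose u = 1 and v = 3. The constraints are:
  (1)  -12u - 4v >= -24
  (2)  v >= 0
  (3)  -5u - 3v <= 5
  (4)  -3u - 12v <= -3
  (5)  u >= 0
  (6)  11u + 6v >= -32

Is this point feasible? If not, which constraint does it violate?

(1): -24 ≥ -24 ✓
(2): 3 ≥ 0 ✓
(3): -14 ≤ 5 ✓
(4): -39 ≤ -3 ✓
(5): 1 ≥ 0 ✓
(6): 29 ≥ -32 ✓

feasible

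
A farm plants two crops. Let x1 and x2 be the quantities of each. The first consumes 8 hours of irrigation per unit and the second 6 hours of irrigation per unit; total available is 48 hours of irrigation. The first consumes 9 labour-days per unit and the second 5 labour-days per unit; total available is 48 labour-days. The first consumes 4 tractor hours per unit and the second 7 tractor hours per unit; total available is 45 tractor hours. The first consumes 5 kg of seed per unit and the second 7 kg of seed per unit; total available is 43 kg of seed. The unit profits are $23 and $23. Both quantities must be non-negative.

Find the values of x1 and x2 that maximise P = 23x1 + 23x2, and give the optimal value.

x1 = 3, x2 = 4, maximum P = 161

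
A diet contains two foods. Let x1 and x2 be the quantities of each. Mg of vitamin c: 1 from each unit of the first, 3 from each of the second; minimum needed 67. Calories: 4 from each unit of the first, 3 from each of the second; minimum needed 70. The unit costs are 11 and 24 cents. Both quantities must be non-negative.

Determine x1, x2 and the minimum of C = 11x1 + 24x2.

x1 = 1, x2 = 22, minimum C = 539

The feasible region is unbounded (it extends along (0, 1), (1, 0)), but C strictly increases along every unbounded feasible direction, so there is no improving ray and the minimum is attained at a vertex.

At the optimal vertex, x1 + 3x2 = 67 and 4x1 + 3x2 = 70.
Solving simultaneously gives x1 = 1, x2 = 22.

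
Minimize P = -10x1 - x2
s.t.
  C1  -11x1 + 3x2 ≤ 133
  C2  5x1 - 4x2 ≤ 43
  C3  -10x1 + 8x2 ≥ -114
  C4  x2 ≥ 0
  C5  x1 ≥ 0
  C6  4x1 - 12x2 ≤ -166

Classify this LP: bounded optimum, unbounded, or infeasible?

From the feasible point (0, 133/3), moving in the direction (8, 10) keeps every constraint satisfied while P decreases without bound.

unbounded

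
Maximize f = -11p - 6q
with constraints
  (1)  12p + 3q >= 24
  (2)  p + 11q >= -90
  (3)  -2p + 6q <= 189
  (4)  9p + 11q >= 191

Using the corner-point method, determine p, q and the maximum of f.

p = -103/35, q = 692/35, maximum f = -3019/35

Extreme points and f = -11p - 6q:
  (-141/26, 386/13) → f = -237/2
  (-103/35, 692/35) → f = -3019/35
  (281/8, -91/8) → f = -2545/8
The feasible region is unbounded (it extends along (3, 1), (11, -1)), but f strictly decreases along every unbounded feasible direction, so there is no improving ray and the maximum is attained at a vertex.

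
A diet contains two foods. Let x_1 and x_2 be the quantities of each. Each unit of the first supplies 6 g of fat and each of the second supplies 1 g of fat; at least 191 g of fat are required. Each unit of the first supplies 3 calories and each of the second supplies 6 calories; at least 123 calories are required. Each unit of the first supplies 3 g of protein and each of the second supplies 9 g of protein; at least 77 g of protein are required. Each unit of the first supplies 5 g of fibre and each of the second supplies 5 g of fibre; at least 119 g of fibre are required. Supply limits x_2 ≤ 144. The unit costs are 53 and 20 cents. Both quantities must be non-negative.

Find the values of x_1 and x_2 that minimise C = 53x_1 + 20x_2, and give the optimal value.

Vertices and C = 53x_1 + 20x_2:
  (41, 0) → C = 2173
  (31, 5) → C = 1743
  (47/6, 144) → C = 19771/6
The feasible region is unbounded (it extends along (1, 0)), but C strictly increases along every unbounded feasible direction, so there is no improving ray and the minimum is attained at a vertex.

x_1 = 31, x_2 = 5, minimum C = 1743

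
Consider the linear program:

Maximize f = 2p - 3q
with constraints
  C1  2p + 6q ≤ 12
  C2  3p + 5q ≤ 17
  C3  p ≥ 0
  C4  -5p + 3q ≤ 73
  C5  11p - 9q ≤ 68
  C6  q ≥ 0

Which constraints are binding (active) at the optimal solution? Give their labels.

Vertices and f = 2p - 3q:
  (21/4, 1/4) → f = 39/4
  (0, 2) → f = -6
  (17/3, 0) → f = 34/3
  (0, 0) → f = 0

The maximum is at (17/3, 0). Substituting into each constraint, equality holds for C2 and C6; the remaining constraints have slack.

C2 and C6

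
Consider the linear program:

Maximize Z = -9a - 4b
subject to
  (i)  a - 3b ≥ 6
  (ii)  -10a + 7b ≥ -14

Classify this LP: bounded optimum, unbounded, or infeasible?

unbounded

From the feasible point (0, -2), moving in the direction (-3, -1) keeps every constraint satisfied while Z increases without bound.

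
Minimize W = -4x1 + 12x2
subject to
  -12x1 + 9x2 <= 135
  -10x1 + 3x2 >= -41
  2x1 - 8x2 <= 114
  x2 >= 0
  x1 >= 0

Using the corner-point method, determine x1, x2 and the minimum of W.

Corner points and W = -4x1 + 12x2:
  (43/3, 307/9) → W = 352
  (0, 15) → W = 180
  (41/10, 0) → W = -82/5
  (0, 0) → W = 0

The binding constraints are -10x1 + 3x2 = -41 and x2 = 0.
Solving simultaneously gives x1 = 41/10, x2 = 0.

x1 = 41/10, x2 = 0, minimum W = -82/5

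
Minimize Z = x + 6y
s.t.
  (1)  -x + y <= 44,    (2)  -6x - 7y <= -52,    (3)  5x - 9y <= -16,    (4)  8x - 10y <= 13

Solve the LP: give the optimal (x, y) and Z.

x = 4, y = 4, minimum Z = 28

Feasible corners and Z = x + 6y:
  (-256/13, 316/13) → Z = 1640/13
  (4, 4) → Z = 28
  (277/22, 193/22) → Z = 1435/22
The feasible region is unbounded (it extends along (5, 4), (1, 1)), but Z strictly increases along every unbounded feasible direction, so there is no improving ray and the minimum is attained at a vertex.

The binding constraints are -6x - 7y = -52 and 5x - 9y = -16.
Solving simultaneously gives x = 4, y = 4.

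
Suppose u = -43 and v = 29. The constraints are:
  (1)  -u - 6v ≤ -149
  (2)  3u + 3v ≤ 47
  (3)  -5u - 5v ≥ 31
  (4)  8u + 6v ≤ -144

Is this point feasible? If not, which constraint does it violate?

Constraint (1): -u - 6v = -131, which is not ≤ -149. All other constraints are satisfied.

not feasible — violates (1)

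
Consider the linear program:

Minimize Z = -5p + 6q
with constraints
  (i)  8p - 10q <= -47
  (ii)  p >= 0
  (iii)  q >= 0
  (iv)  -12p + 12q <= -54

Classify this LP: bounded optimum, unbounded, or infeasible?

unbounded

From the feasible point (46, 83/2), moving in the direction (10, 8) keeps every constraint satisfied while Z decreases without bound.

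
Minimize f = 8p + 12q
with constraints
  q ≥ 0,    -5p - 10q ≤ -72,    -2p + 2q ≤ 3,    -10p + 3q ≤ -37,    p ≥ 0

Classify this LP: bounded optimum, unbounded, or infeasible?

bounded optimum

Vertices and f = 8p + 12q:
  (72/5, 0) → f = 576/5
  (586/115, 107/23) → f = 11108/115
  (83/14, 52/7) → f = 956/7
The feasible region has finitely many vertices and no improving ray; the minimum is 11108/115 at (586/115, 107/23).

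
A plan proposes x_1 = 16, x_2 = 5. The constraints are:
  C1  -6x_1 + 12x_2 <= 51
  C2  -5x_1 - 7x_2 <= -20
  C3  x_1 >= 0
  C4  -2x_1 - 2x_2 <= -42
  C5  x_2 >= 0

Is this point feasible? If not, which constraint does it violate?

feasible

C1: -36 ≤ 51 ✓
C2: -115 ≤ -20 ✓
C3: 16 ≥ 0 ✓
C4: -42 ≤ -42 ✓
C5: 5 ≥ 0 ✓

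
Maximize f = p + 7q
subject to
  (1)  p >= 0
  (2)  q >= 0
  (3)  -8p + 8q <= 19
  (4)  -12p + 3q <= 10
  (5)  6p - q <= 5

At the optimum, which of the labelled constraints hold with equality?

Vertices and f = p + 7q:
  (0, 0) → f = 0
  (0, 19/8) → f = 133/8
  (5/6, 0) → f = 5/6
  (59/40, 77/20) → f = 1137/40

The maximum is at (59/40, 77/20). Substituting into each constraint, equality holds for (3) and (5); the remaining constraints have slack.

(3) and (5)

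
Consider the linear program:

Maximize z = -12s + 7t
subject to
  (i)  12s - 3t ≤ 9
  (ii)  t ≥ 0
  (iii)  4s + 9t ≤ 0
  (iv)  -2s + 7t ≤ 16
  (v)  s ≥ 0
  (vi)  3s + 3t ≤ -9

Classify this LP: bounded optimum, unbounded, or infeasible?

The boundaries 12s - 3t = 9 and s = 0 meet at (0, -3), but that point violates t ≥ 0. Every candidate vertex is excluded by some other constraint, so the feasible region is empty.

infeasible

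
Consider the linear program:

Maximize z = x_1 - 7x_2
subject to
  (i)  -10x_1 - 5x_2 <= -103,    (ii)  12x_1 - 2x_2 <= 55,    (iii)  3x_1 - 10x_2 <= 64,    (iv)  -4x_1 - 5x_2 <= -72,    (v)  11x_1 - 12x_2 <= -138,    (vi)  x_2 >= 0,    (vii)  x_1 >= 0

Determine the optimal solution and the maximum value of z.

Corner points and z = x_1 - 7x_2:
  (78/25, 359/25) → z = -487/5
  (0, 103/5) → z = -721/5
  (468/61, 2261/122) → z = -14891/122
The feasible region is unbounded (it extends along (0, 1), (1, 6)), but z strictly decreases along every unbounded feasible direction, so there is no improving ray and the maximum is attained at a vertex.

x_1 = 78/25, x_2 = 359/25, maximum z = -487/5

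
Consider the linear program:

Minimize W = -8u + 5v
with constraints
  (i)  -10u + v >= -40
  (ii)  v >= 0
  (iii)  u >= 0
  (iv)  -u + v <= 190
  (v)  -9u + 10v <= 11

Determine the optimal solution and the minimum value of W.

Corner points and W = -8u + 5v:
  (4, 0) → W = -32
  (411/91, 470/91) → W = -134/13
  (0, 0) → W = 0
  (0, 11/10) → W = 11/2

The binding constraints are -10u + v = -40 and v = 0.
Solving simultaneously gives u = 4, v = 0.

u = 4, v = 0, minimum W = -32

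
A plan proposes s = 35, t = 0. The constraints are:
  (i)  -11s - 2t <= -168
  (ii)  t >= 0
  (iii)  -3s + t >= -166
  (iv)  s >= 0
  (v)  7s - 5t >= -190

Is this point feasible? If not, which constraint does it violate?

(i): -385 ≤ -168 ✓
(ii): 0 ≥ 0 ✓
(iii): -105 ≥ -166 ✓
(iv): 35 ≥ 0 ✓
(v): 245 ≥ -190 ✓

feasible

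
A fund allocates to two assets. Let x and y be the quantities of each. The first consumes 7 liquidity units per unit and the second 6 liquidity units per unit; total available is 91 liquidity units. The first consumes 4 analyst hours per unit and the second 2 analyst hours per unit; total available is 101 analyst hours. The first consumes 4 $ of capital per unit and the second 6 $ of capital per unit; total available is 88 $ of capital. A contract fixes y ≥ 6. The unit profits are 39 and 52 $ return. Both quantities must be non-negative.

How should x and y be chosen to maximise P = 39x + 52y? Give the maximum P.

x = 1, y = 14, maximum P = 767

Extreme points and P = 39x + 52y:
  (0, 44/3) → P = 2288/3
  (0, 6) → P = 312
  (1, 14) → P = 767
  (55/7, 6) → P = 4329/7

At the optimal vertex, 7x + 6y = 91 and 4x + 6y = 88.
Solving simultaneously gives x = 1, y = 14.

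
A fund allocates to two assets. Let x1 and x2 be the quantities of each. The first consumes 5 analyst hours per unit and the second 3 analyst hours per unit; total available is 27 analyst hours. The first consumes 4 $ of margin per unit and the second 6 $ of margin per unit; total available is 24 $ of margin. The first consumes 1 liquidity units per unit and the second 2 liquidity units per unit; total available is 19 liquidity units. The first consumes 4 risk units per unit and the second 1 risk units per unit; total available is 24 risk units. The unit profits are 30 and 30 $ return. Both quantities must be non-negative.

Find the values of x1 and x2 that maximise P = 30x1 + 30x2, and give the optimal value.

x1 = 5, x2 = 2/3, maximum P = 170

Feasible corners and P = 30x1 + 30x2:
  (0, 0) → P = 0
  (0, 4) → P = 120
  (27/5, 0) → P = 162
  (5, 2/3) → P = 170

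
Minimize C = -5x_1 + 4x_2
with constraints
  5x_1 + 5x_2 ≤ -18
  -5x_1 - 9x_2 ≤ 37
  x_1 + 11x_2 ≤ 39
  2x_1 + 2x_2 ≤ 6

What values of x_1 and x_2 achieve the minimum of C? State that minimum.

Vertices and C = -5x_1 + 4x_2:
  (23/20, -19/4) → C = -99/4
  (-393/50, 213/50) → C = 2817/50
  (-379/23, 116/23) → C = 2359/23

At the optimal vertex, 5x_1 + 5x_2 = -18 and -5x_1 - 9x_2 = 37.
Solving simultaneously gives x_1 = 23/20, x_2 = -19/4.

x_1 = 23/20, x_2 = -19/4, minimum C = -99/4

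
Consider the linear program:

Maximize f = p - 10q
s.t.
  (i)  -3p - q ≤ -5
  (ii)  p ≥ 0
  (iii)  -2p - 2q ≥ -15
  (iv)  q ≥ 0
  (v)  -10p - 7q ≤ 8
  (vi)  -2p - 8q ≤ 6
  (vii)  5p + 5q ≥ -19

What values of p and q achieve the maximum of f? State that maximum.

Vertices and f = p - 10q:
  (0, 5) → f = -50
  (5/3, 0) → f = 5/3
  (0, 15/2) → f = -75
  (15/2, 0) → f = 15/2

At the optimal vertex, -2p - 2q = -15 and q = 0.
Solving simultaneously gives p = 15/2, q = 0.

p = 15/2, q = 0, maximum f = 15/2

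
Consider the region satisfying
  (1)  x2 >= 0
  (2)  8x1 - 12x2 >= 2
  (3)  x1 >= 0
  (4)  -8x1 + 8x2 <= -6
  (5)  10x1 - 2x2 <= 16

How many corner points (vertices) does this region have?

Of the 10 pairwise boundary intersections, those satisfying every inequality are:
  (3/4, 0)
  (8/5, 0)
  (7/4, 1)
  (47/26, 27/26)

4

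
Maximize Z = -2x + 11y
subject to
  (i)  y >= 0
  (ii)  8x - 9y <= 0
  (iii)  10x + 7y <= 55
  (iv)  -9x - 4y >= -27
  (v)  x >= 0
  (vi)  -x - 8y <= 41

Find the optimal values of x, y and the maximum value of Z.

The optimum lies where -9x - 4y = -27 and x = 0.
Solving simultaneously gives x = 0, y = 27/4.

x = 0, y = 27/4, maximum Z = 297/4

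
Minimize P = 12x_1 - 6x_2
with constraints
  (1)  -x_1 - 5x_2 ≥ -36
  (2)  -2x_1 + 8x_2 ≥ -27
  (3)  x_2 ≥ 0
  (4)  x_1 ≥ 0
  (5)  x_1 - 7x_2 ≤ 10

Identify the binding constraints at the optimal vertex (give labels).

Vertices and P = 12x_1 - 6x_2:
  (47/2, 5/2) → P = 267
  (0, 36/5) → P = -216/5
  (109/6, 7/6) → P = 211
  (0, 0) → P = 0
  (10, 0) → P = 120

The minimum is at (0, 36/5). Substituting into each constraint, equality holds for (1) and (4); the remaining constraints have slack.

(1) and (4)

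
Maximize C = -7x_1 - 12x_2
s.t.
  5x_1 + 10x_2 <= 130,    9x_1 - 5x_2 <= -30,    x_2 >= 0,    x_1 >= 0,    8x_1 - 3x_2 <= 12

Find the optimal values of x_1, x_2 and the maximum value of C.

Corner points and C = -7x_1 - 12x_2:
  (70/23, 264/23) → C = -3658/23
  (0, 13) → C = -156
  (0, 6) → C = -72

x_1 = 0, x_2 = 6, maximum C = -72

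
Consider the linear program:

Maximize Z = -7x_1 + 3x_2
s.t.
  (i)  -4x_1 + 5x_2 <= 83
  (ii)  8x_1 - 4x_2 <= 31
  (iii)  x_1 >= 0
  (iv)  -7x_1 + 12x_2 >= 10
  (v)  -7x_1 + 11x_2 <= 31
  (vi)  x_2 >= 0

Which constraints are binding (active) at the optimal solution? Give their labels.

Feasible corners and Z = -7x_1 + 3x_2:
  (103/17, 297/68) → Z = -1993/68
  (31/4, 31/4) → Z = -31
  (0, 5/6) → Z = 5/2
  (0, 31/11) → Z = 93/11

The maximum is at (0, 31/11). Substituting into each constraint, equality holds for (iii) and (v); the remaining constraints have slack.

(iii) and (v)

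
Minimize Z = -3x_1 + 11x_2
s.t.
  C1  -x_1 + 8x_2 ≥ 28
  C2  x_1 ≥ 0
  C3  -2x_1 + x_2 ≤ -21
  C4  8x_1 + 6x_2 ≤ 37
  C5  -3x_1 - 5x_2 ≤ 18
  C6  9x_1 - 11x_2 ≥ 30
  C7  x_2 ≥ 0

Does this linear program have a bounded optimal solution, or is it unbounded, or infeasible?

infeasible

The boundaries -x_1 + 8x_2 = 28 and -2x_1 + x_2 = -21 meet at (196/15, 77/15), but that point violates 8x_1 + 6x_2 ≤ 37. Every candidate vertex is excluded by some other constraint, so the feasible region is empty.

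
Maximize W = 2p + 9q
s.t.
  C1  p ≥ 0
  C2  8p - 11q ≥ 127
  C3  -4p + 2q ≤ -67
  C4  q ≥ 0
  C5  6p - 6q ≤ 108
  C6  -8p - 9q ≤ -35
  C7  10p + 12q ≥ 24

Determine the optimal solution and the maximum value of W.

p = 71/3, q = 17/3, maximum W = 295/3

Corner points and W = 2p + 9q:
  (69/4, 1) → W = 87/2
  (71/3, 17/3) → W = 295/3
  (67/4, 0) → W = 67/2
  (18, 0) → W = 36

The optimum lies where 8p - 11q = 127 and 6p - 6q = 108.
Solving simultaneously gives p = 71/3, q = 17/3.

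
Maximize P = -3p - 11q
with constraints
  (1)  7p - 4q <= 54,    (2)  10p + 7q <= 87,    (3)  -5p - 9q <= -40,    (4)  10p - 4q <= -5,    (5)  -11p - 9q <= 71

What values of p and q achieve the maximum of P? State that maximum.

p = 23/22, q = 85/22, maximum P = -502/11

The feasible region is unbounded (it extends along (-9, 11), (-7, 10)), but P strictly decreases along every unbounded feasible direction, so there is no improving ray and the maximum is attained at a vertex.

At the optimal vertex, -5p - 9q = -40 and 10p - 4q = -5.
Solving simultaneously gives p = 23/22, q = 85/22.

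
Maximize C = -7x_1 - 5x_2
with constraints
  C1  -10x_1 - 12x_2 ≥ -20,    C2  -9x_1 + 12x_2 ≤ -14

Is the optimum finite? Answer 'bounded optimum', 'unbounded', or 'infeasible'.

From the feasible point (34/19, 10/57), moving in the direction (-12, -9) keeps every constraint satisfied while C increases without bound.

unbounded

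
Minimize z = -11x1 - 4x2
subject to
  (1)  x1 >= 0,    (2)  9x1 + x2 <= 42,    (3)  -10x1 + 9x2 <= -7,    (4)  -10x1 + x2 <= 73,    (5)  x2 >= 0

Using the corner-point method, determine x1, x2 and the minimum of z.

The binding constraints are 9x1 + x2 = 42 and -10x1 + 9x2 = -7.
Solving simultaneously gives x1 = 55/13, x2 = 51/13.

x1 = 55/13, x2 = 51/13, minimum z = -809/13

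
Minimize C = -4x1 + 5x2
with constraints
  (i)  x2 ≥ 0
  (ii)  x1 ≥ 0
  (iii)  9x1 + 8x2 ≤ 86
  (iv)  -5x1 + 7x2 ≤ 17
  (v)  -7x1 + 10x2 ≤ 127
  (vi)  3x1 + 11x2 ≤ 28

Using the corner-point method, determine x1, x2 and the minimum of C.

x1 = 28/3, x2 = 0, minimum C = -112/3

Corner points and C = -4x1 + 5x2:
  (0, 0) → C = 0
  (28/3, 0) → C = -112/3
  (0, 17/7) → C = 85/7
  (9/76, 191/76) → C = 919/76

The binding constraints are x2 = 0 and 3x1 + 11x2 = 28.
Solving simultaneously gives x1 = 28/3, x2 = 0.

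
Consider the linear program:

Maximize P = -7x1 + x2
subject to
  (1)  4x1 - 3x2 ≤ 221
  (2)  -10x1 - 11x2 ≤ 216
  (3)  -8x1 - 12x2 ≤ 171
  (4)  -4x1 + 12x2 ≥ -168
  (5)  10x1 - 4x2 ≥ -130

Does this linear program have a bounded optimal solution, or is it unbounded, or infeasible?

Extreme points and P = -7x1 + x2:
  (179/3, 53/9) → P = -3706/9
  (-1/4, -169/12) → P = -37/3
  (-561/38, -335/76) → P = 7519/76
The feasible region has finitely many vertices and no improving ray; the maximum is 7519/76 at (-561/38, -335/76).

bounded optimum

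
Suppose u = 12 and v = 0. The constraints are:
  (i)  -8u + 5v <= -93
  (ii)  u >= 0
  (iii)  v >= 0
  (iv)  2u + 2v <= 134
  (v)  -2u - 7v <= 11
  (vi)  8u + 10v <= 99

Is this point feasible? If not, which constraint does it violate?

feasible

(i): -96 ≤ -93 ✓
(ii): 12 ≥ 0 ✓
(iii): 0 ≥ 0 ✓
(iv): 24 ≤ 134 ✓
(v): -24 ≤ 11 ✓
(vi): 96 ≤ 99 ✓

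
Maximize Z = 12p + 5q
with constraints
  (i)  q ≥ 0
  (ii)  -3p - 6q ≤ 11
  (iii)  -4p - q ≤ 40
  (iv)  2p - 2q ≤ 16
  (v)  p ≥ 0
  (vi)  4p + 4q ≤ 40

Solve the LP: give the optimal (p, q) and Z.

The binding constraints are 2p - 2q = 16 and 4p + 4q = 40.
Solving simultaneously gives p = 9, q = 1.

p = 9, q = 1, maximum Z = 113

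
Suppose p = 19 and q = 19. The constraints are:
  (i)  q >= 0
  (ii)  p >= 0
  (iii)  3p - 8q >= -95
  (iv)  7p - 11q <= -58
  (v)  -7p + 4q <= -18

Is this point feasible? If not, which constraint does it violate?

(i): 19 ≥ 0 ✓
(ii): 19 ≥ 0 ✓
(iii): -95 ≥ -95 ✓
(iv): -76 ≤ -58 ✓
(v): -57 ≤ -18 ✓

feasible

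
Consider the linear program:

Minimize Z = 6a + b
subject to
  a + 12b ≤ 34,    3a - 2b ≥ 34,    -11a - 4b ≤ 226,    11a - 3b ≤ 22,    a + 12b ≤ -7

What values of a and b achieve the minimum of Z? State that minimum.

a = -158/17, b = -526/17, minimum Z = -1474/17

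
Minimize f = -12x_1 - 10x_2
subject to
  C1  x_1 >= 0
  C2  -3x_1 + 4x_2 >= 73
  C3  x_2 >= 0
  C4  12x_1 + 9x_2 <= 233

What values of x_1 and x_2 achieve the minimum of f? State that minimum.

x_1 = 0, x_2 = 233/9, minimum f = -2330/9

Feasible corners and f = -12x_1 - 10x_2:
  (0, 73/4) → f = -365/2
  (0, 233/9) → f = -2330/9
  (11/3, 21) → f = -254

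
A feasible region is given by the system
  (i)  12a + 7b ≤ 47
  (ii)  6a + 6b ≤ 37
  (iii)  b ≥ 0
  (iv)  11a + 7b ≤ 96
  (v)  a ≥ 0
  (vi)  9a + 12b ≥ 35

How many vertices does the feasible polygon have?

5

The feasible vertices (each the meet of two boundaries and inside every other half-plane) are:
  (23/30, 27/5)
  (47/12, 0)
  (0, 37/6)
  (35/9, 0)
  (0, 35/12)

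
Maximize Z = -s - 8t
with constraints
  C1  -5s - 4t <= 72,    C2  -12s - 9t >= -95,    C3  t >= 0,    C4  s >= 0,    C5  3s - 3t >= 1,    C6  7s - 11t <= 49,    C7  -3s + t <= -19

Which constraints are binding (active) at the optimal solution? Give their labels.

Vertices and Z = -s - 8t:
  (1486/195, 77/195) → Z = -2102/195
  (266/39, 19/13) → Z = -722/39
  (7, 0) → Z = -7
  (19/3, 0) → Z = -19/3

The maximum is at (19/3, 0). Substituting into each constraint, equality holds for C3 and C7; the remaining constraints have slack.

C3 and C7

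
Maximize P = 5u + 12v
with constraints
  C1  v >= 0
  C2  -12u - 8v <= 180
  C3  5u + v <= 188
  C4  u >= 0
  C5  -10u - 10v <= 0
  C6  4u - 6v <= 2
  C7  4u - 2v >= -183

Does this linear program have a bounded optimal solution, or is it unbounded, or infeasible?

Extreme points and P = 5u + 12v:
  (0, 0) → P = 0
  (1/2, 0) → P = 5/2
  (565/17, 371/17) → P = 7277/17
  (193/14, 1667/14) → P = 20969/14
  (0, 183/2) → P = 1098
The feasible region has finitely many vertices and no improving ray; the maximum is 20969/14 at (193/14, 1667/14).

bounded optimum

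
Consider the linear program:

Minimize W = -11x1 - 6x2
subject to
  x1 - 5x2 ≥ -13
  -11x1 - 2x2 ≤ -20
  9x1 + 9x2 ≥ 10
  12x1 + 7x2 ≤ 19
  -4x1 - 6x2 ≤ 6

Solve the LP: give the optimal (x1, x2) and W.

Corner points and W = -11x1 - 6x2:
  (160/81, -70/81) → W = -1340/81
  (102/53, -31/53) → W = -936/53
  (101/45, -17/15) → W = -161/9

x1 = 101/45, x2 = -17/15, minimum W = -161/9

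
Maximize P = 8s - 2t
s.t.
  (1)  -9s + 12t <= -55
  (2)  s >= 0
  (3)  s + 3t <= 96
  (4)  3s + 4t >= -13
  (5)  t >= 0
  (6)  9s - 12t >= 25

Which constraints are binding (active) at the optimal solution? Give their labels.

(3) and (5)

Extreme points and P = 8s - 2t:
  (439/13, 809/39) → P = 686/3
  (55/9, 0) → P = 440/9
  (96, 0) → P = 768

The maximum is at (96, 0). Substituting into each constraint, equality holds for (3) and (5); the remaining constraints have slack.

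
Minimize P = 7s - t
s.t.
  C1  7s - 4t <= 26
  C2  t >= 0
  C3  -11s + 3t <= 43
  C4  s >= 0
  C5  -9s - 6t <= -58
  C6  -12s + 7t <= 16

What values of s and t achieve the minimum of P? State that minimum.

Feasible corners and P = 7s - t:
  (194/39, 86/39) → P = 424/13
  (246, 424) → P = 1298
  (62/27, 56/9) → P = 266/27

The optimum lies where -9s - 6t = -58 and -12s + 7t = 16.
Solving simultaneously gives s = 62/27, t = 56/9.

s = 62/27, t = 56/9, minimum P = 266/27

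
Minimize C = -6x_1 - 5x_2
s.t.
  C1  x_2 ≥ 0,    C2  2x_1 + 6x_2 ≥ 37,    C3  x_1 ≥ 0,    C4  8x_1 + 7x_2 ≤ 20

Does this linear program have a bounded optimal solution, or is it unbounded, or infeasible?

The boundaries x_2 = 0 and 2x_1 + 6x_2 = 37 meet at (37/2, 0), but that point violates 8x_1 + 7x_2 ≤ 20. Every candidate vertex is excluded by some other constraint, so the feasible region is empty.

infeasible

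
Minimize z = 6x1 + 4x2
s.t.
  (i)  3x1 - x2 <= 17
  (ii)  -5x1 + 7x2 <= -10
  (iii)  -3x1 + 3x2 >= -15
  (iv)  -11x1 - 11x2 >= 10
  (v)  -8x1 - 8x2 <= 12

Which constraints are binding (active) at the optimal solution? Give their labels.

Corner points and z = 6x1 + 4x2:
  (10/33, -40/33) → z = -100/33
  (-1/24, -35/24) → z = -73/12
  (45/22, -65/22) → z = 5/11
  (7/4, -13/4) → z = -5/2

The minimum is at (-1/24, -35/24). Substituting into each constraint, equality holds for (ii) and (v); the remaining constraints have slack.

(ii) and (v)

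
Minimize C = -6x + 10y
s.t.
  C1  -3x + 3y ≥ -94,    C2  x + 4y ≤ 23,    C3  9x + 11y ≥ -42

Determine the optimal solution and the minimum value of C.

Feasible corners and C = -6x + 10y:
  (89/3, -5/3) → C = -584/3
  (227/15, -81/5) → C = -1264/5
  (-421/25, 249/25) → C = 5016/25

At the optimal vertex, -3x + 3y = -94 and 9x + 11y = -42.
Solving simultaneously gives x = 227/15, y = -81/5.

x = 227/15, y = -81/5, minimum C = -1264/5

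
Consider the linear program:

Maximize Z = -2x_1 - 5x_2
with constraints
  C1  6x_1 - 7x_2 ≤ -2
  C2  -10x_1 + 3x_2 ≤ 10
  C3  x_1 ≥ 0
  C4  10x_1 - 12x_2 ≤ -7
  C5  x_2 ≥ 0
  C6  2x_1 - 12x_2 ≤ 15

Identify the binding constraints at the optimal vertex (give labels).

Corner points and Z = -2x_1 - 5x_2:
  (25/2, 11) → Z = -80
  (0, 10/3) → Z = -50/3
  (0, 7/12) → Z = -35/12
The feasible region is unbounded (it extends along (3, 10), (7, 6)), but Z strictly decreases along every unbounded feasible direction, so there is no improving ray and the maximum is attained at a vertex.

The maximum is at (0, 7/12). Substituting into each constraint, equality holds for C3 and C4; the remaining constraints have slack.

C3 and C4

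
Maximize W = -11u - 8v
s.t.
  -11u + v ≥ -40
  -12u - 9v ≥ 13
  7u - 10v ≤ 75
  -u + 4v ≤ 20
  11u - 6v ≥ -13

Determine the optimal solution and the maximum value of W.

Corner points and W = -11u - 8v:
  (545/183, -991/183) → W = 1933/183
  (-65/57, 13/171) → W = 2041/171
  (-145/17, -229/17) → W = 3427/17

The binding constraints are 7u - 10v = 75 and 11u - 6v = -13.
Solving simultaneously gives u = -145/17, v = -229/17.

u = -145/17, v = -229/17, maximum W = 3427/17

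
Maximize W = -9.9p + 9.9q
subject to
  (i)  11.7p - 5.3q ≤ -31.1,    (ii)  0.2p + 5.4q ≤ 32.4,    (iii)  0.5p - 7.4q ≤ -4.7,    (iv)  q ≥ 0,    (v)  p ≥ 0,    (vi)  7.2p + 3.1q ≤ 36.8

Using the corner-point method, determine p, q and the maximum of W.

p = 0, q = 6, maximum W = 59.4

Feasible corners and W = -9.9p + 9.9q:
  (189/3212, 19265/3212) → W = 42921/730
  (0, 311/53) → W = 30789/530
  (0, 6) → W = 297/5

The binding constraints are 0.2p + 5.4q = 32.4 and p = 0.
Solving simultaneously gives p = 0, q = 6.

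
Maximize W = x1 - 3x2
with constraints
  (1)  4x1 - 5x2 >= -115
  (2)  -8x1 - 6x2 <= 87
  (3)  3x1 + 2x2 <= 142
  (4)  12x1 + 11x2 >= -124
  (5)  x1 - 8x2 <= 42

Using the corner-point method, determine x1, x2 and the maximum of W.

Extreme points and W = x1 - 3x2:
  (-1125/64, 143/16) → W = -2841/64
  (480/23, 913/23) → W = -2259/23
  (-213/16, 13/4) → W = -369/16
  (610/13, 8/13) → W = 586/13
  (-530/107, -628/107) → W = 1354/107

x1 = 610/13, x2 = 8/13, maximum W = 586/13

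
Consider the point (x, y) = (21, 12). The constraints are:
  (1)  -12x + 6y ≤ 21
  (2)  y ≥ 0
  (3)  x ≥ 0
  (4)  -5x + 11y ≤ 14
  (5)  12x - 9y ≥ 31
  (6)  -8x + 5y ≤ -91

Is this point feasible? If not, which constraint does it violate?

Constraint (4): -5x + 11y = 27, which is not ≤ 14. All other constraints are satisfied.

not feasible — violates (4)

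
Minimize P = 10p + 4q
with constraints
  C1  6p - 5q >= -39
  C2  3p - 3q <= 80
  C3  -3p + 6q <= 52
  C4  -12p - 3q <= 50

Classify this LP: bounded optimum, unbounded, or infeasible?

Extreme points and P = 10p + 4q:
  (26/21, 65/7) → P = 1040/21
  (-367/78, 28/13) → P = -1499/39
  (212/3, 44) → P = 2648/3
  (2, -74/3) → P = -236/3
The feasible region has finitely many vertices and no improving ray; the minimum is -236/3 at (2, -74/3).

bounded optimum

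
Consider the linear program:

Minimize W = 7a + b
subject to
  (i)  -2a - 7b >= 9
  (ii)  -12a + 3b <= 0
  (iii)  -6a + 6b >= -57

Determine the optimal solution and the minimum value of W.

a = -19/6, b = -38/3, minimum W = -209/6

The optimum lies where -12a + 3b = 0 and -6a + 6b = -57.
Solving simultaneously gives a = -19/6, b = -38/3.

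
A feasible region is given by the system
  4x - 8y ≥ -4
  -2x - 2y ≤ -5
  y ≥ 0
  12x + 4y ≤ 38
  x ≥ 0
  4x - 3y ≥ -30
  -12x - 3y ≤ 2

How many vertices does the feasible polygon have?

4

Intersecting each pair of boundary lines and keeping only the points that satisfy every inequality leaves:
  (4/3, 7/6)
  (18/7, 25/14)
  (5/2, 0)
  (19/6, 0)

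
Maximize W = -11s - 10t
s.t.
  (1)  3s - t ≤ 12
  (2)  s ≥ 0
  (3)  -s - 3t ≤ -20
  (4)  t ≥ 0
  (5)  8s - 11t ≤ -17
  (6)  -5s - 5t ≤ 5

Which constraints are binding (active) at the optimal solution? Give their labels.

Vertices and W = -11s - 10t:
  (149/25, 147/25) → W = -3109/25
  (0, 20/3) → W = -200/3
  (169/35, 177/35) → W = -3629/35
The feasible region is unbounded (it extends along (0, 1), (1, 3)), but W strictly decreases along every unbounded feasible direction, so there is no improving ray and the maximum is attained at a vertex.

The maximum is at (0, 20/3). Substituting into each constraint, equality holds for (2) and (3); the remaining constraints have slack.

(2) and (3)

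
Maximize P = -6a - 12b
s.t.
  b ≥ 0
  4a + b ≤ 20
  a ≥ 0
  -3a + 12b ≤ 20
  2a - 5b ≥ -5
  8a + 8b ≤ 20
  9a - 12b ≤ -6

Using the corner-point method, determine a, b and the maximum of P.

Corner points and P = -6a - 12b:
  (0, 1) → P = -12
  (0, 1/2) → P = -6
  (15/14, 10/7) → P = -165/7
  (8/7, 19/14) → P = -162/7

At the optimal vertex, a = 0 and 9a - 12b = -6.
Solving simultaneously gives a = 0, b = 1/2.

a = 0, b = 1/2, maximum P = -6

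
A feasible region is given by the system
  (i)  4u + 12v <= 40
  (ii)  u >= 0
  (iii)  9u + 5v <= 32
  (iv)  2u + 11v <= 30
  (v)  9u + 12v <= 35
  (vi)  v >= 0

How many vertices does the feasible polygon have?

Of the 15 pairwise boundary intersections, those satisfying every inequality are:
  (0, 30/11)
  (0, 0)
  (209/63, 3/7)
  (32/9, 0)
  (1/3, 8/3)

5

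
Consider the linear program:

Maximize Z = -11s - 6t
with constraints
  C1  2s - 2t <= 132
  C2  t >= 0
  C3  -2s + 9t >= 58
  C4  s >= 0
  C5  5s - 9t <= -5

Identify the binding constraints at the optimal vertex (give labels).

Feasible corners and Z = -11s - 6t:
  (599/4, 335/4) → Z = -8599/4
  (0, 58/9) → Z = -116/3
  (53/3, 280/27) → Z = -2309/9
The feasible region is unbounded (it extends along (0, 1), (1, 1)), but Z strictly decreases along every unbounded feasible direction, so there is no improving ray and the maximum is attained at a vertex.

The maximum is at (0, 58/9). Substituting into each constraint, equality holds for C3 and C4; the remaining constraints have slack.

C3 and C4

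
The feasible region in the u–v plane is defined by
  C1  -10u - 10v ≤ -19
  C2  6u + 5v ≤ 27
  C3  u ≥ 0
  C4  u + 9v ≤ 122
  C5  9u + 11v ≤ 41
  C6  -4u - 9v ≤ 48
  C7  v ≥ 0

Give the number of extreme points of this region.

Intersecting each pair of boundary lines and keeping only the points that satisfy every inequality leaves:
  (0, 19/10)
  (19/10, 0)
  (92/21, 1/7)
  (9/2, 0)
  (0, 41/11)

5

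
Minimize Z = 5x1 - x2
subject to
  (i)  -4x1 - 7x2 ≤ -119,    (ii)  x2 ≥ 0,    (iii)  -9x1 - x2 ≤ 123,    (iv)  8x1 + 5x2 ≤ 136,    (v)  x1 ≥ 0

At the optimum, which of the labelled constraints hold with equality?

Corner points and Z = 5x1 - x2:
  (119/12, 34/3) → Z = 153/4
  (0, 17) → Z = -17
  (0, 136/5) → Z = -136/5

The minimum is at (0, 136/5). Substituting into each constraint, equality holds for (iv) and (v); the remaining constraints have slack.

(iv) and (v)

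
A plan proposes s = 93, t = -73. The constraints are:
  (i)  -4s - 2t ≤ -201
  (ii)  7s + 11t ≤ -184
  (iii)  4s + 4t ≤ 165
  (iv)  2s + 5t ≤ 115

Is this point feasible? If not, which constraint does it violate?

Constraint (ii): 7s + 11t = -152, which is not ≤ -184. All other constraints are satisfied.

not feasible — violates (ii)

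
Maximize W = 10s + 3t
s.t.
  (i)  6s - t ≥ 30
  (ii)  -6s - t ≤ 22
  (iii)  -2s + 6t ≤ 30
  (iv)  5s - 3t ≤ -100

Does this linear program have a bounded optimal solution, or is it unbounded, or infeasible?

The boundaries 6s - t = 30 and -6s - t = 22 meet at (2/3, -26), but that point violates 5s - 3t ≤ -100. Every candidate vertex is excluded by some other constraint, so the feasible region is empty.

infeasible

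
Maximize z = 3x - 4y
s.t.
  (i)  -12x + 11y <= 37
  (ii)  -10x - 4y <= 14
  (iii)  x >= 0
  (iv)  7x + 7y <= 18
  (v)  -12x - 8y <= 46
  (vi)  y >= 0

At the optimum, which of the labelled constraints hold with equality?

(iv) and (vi)

Feasible corners and z = 3x - 4y:
  (0, 18/7) → z = -72/7
  (0, 0) → z = 0
  (18/7, 0) → z = 54/7

The maximum is at (18/7, 0). Substituting into each constraint, equality holds for (iv) and (vi); the remaining constraints have slack.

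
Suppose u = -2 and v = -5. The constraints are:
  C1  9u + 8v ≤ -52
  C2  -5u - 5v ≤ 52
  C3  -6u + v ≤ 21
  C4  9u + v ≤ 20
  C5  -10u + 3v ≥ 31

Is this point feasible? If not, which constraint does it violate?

not feasible — violates C5

Constraint C5: -10u + 3v = 5, which is not ≥ 31. All other constraints are satisfied.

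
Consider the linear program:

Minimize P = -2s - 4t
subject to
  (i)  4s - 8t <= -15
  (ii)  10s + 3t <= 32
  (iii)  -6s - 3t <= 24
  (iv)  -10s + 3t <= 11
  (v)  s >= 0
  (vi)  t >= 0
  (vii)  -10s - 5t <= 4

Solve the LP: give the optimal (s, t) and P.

Feasible corners and P = -2s - 4t:
  (211/92, 139/46) → P = -767/46
  (0, 15/8) → P = -15/2
  (21/20, 43/6) → P = -923/30
  (0, 11/3) → P = -44/3

At the optimal vertex, 10s + 3t = 32 and -10s + 3t = 11.
Solving simultaneously gives s = 21/20, t = 43/6.

s = 21/20, t = 43/6, minimum P = -923/30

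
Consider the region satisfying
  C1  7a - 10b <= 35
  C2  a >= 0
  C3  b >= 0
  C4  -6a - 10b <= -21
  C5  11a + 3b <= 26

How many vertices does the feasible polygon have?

Pairwise boundary intersections that survive every other constraint:
  (0, 21/10)
  (0, 26/3)
  (197/92, 75/92)

3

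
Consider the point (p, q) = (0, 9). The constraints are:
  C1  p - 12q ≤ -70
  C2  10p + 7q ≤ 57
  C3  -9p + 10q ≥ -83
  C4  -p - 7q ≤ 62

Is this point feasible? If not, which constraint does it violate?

Constraint C2: 10p + 7q = 63, which is not ≤ 57. All other constraints are satisfied.

not feasible — violates C2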